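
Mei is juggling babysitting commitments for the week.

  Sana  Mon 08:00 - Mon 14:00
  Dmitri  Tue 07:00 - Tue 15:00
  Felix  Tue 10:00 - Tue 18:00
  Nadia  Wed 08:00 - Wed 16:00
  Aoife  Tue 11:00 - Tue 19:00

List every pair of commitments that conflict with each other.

Aoife & Dmitri, Aoife & Felix, Dmitri & Felix

Two intervals overlap when each starts before the other ends.
Sorted by start: Sana, Dmitri, Felix, Aoife, Nadia.
Dmitri starts after Sana ends, so nothing later overlaps Sana either.
Felix starts before Dmitri ends → Dmitri and Felix overlap.
Aoife starts before Dmitri ends → Dmitri and Aoife overlap.
Nadia starts after Dmitri ends.
Aoife starts before Felix ends → Felix and Aoife overlap.
Nadia starts after Felix ends.
Nadia starts after Aoife ends.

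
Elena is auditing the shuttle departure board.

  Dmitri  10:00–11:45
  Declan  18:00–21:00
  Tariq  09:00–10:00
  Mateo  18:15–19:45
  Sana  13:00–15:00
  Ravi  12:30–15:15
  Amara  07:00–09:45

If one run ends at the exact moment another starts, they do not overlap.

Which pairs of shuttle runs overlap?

Amara & Tariq, Declan & Mateo, Ravi & Sana

Sorted by start: Amara, Tariq, Dmitri, Ravi, Sana, Declan, Mateo.
Tariq starts before Amara ends → Amara and Tariq overlap.
Dmitri starts after Amara ends; Amara is clear from here.
Dmitri starts exactly when Tariq ends (back-to-back, no overlap); Tariq is clear from here.
Ravi starts after Dmitri ends; Dmitri is clear from here.
Sana starts before Ravi ends → Ravi and Sana overlap.
Declan starts after Ravi ends; Ravi is clear from here.
Declan starts after Sana ends; Sana is clear from here.
Mateo starts before Declan ends → Declan and Mateo overlap.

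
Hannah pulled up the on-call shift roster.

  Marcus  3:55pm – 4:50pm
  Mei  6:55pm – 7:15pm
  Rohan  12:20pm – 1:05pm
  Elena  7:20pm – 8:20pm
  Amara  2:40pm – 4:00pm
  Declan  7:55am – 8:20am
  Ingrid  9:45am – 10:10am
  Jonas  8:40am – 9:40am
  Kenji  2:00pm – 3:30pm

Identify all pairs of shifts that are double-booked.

Sorted by start: Declan, Jonas, Ingrid, Rohan, Kenji, Amara, Marcus, Mei, Elena.
Jonas starts after Declan ends, so nothing later overlaps Declan either.
Ingrid starts after Jonas ends, so nothing later overlaps Jonas either.
Rohan starts after Ingrid ends, so nothing later overlaps Ingrid either.
Kenji starts after Rohan ends, so nothing later overlaps Rohan either.
Amara starts before Kenji ends → Kenji and Amara overlap.
Marcus starts after Kenji ends, so nothing later overlaps Kenji either.
Marcus starts before Amara ends → Amara and Marcus overlap.
Mei starts after Amara ends, so nothing later overlaps Amara either.
Mei starts after Marcus ends, so nothing later overlaps Marcus either.
Elena starts after Mei ends.

Amara & Kenji, Amara & Marcus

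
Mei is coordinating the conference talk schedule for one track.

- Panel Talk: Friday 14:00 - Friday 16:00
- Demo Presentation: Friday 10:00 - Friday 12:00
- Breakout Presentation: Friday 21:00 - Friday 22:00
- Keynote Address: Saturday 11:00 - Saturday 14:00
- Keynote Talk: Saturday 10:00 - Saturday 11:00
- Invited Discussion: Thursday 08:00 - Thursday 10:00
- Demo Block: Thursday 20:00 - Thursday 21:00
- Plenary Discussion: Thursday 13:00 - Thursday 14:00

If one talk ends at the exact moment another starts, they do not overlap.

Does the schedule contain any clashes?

Sorted by start: Invited Discussion, Plenary Discussion, Demo Block, Demo Presentation, Panel Talk, Breakout Presentation, Keynote Talk, Keynote Address.
Plenary Discussion starts after Invited Discussion ends, so Invited Discussion has no further overlaps.
Demo Block starts after Plenary Discussion ends, so Plenary Discussion has no further overlaps.
Demo Presentation starts after Demo Block ends, so Demo Block has no further overlaps.
Panel Talk starts after Demo Presentation ends, so Demo Presentation has no further overlaps.
Breakout Presentation starts after Panel Talk ends, so Panel Talk has no further overlaps.
Keynote Talk starts after Breakout Presentation ends, so Breakout Presentation has no further overlaps.
Keynote Address starts exactly when Keynote Talk ends (back-to-back, no overlap).
Every pair is clear; the schedule has no overlaps.

No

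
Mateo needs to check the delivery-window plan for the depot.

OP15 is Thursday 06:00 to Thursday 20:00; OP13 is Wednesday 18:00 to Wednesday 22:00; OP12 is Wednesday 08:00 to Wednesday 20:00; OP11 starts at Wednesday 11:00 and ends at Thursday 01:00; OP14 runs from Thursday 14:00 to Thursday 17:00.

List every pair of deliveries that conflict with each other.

Sorted by start: OP12, OP11, OP13, OP15, OP14.
OP11 starts before OP12 ends → OP12 and OP11 overlap.
OP13 starts before OP12 ends → OP12 and OP13 overlap.
OP15 starts after OP12 ends, so OP12 has no further overlaps.
OP13 starts before OP11 ends → OP11 and OP13 overlap.
OP15 starts after OP11 ends, so OP11 has no further overlaps.
OP15 starts after OP13 ends, so OP13 has no further overlaps.
OP14 starts before OP15 ends → OP15 and OP14 overlap.

OP11 & OP12, OP11 & OP13, OP12 & OP13, OP14 & OP15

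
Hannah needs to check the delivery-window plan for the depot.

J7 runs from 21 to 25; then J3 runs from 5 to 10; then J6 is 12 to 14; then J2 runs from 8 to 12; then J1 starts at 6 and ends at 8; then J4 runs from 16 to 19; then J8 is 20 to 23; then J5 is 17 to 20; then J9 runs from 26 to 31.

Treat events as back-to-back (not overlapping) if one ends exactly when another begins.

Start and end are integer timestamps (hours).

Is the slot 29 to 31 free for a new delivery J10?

J3: ends 10 at or before J10 starts 29 → clear.
J1: ends 8 at or before J10 starts 29 → clear.
J2: ends 12 at or before J10 starts 29 → clear.
J6: ends 14 at or before J10 starts 29 → clear.
J4: ends 19 at or before J10 starts 29 → clear.
J5: ends 20 at or before J10 starts 29 → clear.
J8: ends 23 at or before J10 starts 29 → clear.
J7: ends 25 at or before J10 starts 29 → clear.
J9: starts 26 before J10 ends 31, and ends 31 after J10 starts 29 → overlap.
J10 overlaps J9.

No — it overlaps J9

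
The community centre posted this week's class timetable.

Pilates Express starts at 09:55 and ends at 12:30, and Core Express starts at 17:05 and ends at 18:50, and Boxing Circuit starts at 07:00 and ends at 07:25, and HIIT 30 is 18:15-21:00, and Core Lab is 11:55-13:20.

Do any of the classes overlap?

Sorted by start: Boxing Circuit, Pilates Express, Core Lab, Core Express, HIIT 30.
Pilates Express starts after Boxing Circuit ends, so nothing later overlaps Boxing Circuit either.
Core Lab starts before Pilates Express ends → Pilates Express and Core Lab overlap.
That's a conflict, so the schedule is not conflict-free.

Yes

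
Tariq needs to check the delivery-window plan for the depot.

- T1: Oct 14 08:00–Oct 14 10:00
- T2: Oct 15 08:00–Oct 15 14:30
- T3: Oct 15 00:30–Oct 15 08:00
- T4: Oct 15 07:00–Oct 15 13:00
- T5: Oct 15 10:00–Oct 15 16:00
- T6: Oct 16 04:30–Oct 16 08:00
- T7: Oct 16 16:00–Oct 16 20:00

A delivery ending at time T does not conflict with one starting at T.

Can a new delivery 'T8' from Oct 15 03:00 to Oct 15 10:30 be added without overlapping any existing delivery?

No — it overlaps T2, T3, T4, T5

T1: ends Oct 14 10:00 at or before T8 starts Oct 15 03:00 → clear.
T3: starts Oct 15 00:30 before T8 ends Oct 15 10:30, and ends Oct 15 08:00 after T8 starts Oct 15 03:00 → overlap.
T4: starts Oct 15 07:00 before T8 ends Oct 15 10:30, and ends Oct 15 13:00 after T8 starts Oct 15 03:00 → overlap.
T2: starts Oct 15 08:00 before T8 ends Oct 15 10:30, and ends Oct 15 14:30 after T8 starts Oct 15 03:00 → overlap.
T5: starts Oct 15 10:00 before T8 ends Oct 15 10:30, and ends Oct 15 16:00 after T8 starts Oct 15 03:00 → overlap.
T6: starts Oct 16 04:30 at or after T8 ends Oct 15 10:30 → clear.
T7: starts Oct 16 16:00 at or after T8 ends Oct 15 10:30 → clear.
T8 overlaps T2, T3, T4, T5.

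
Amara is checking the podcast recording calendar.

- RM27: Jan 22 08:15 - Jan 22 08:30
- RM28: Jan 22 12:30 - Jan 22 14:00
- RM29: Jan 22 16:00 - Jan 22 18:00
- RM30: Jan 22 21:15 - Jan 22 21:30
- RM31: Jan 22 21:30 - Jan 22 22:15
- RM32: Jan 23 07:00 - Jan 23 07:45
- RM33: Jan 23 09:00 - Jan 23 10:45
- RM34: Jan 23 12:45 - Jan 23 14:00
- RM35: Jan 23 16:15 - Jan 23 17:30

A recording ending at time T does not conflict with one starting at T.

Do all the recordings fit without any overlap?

Sorted by start: RM27, RM28, RM29, RM30, RM31, RM32, RM33, RM34, RM35.
RM28 starts after RM27 ends; RM27 is clear from here.
RM29 starts after RM28 ends; RM28 is clear from here.
RM30 starts after RM29 ends; RM29 is clear from here.
RM31 starts exactly when RM30 ends (back-to-back, no overlap); RM30 is clear from here.
RM32 starts after RM31 ends; RM31 is clear from here.
RM33 starts after RM32 ends; RM32 is clear from here.
RM34 starts after RM33 ends; RM33 is clear from here.
RM35 starts after RM34 ends.
Every pair is clear; the schedule has no overlaps.

Yes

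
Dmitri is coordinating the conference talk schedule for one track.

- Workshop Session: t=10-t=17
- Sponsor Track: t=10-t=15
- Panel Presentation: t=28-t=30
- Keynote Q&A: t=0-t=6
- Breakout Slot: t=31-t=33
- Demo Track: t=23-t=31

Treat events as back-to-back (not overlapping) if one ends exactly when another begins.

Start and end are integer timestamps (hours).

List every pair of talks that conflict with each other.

Demo Track & Panel Presentation, Sponsor Track & Workshop Session

Sorted by start: Keynote Q&A, Workshop Session, Sponsor Track, Demo Track, Panel Presentation, Breakout Slot.
Workshop Session starts after Keynote Q&A ends; Keynote Q&A is clear from here.
Sponsor Track starts before Workshop Session ends → Workshop Session and Sponsor Track overlap.
Demo Track starts after Workshop Session ends; Workshop Session is clear from here.
Demo Track starts after Sponsor Track ends; Sponsor Track is clear from here.
Panel Presentation starts before Demo Track ends → Demo Track and Panel Presentation overlap.
Breakout Slot starts exactly when Demo Track ends (back-to-back, no overlap).
Breakout Slot starts after Panel Presentation ends.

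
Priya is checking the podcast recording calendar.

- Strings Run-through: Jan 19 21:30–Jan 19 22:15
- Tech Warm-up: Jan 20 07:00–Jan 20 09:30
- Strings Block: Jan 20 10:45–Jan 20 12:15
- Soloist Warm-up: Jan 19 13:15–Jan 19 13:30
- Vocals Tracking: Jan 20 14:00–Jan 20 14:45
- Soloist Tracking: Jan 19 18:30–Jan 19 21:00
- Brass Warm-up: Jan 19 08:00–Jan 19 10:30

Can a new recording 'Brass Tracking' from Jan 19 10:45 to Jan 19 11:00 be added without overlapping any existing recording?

Brass Warm-up: ends Jan 19 10:30 at or before Brass Tracking starts Jan 19 10:45 → clear.
Soloist Warm-up: starts Jan 19 13:15 at or after Brass Tracking ends Jan 19 11:00 → clear.
Soloist Tracking: starts Jan 19 18:30 at or after Brass Tracking ends Jan 19 11:00 → clear.
Strings Run-through: starts Jan 19 21:30 at or after Brass Tracking ends Jan 19 11:00 → clear.
Tech Warm-up: starts Jan 20 07:00 at or after Brass Tracking ends Jan 19 11:00 → clear.
Strings Block: starts Jan 20 10:45 at or after Brass Tracking ends Jan 19 11:00 → clear.
Vocals Tracking: starts Jan 20 14:00 at or after Brass Tracking ends Jan 19 11:00 → clear.

Yes — the slot is free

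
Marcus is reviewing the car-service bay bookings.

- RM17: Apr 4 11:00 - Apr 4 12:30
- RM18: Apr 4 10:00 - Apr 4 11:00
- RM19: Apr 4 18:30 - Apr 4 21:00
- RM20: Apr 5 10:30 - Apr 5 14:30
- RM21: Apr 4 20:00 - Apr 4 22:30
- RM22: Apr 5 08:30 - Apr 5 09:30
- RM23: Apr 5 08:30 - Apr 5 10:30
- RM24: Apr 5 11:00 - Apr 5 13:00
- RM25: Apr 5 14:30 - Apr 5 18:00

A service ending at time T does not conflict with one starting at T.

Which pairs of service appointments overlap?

Sorted by start: RM18, RM17, RM19, RM21, RM22, RM23, RM20, RM24, RM25.
RM17 starts exactly when RM18 ends (back-to-back, no overlap), so RM18 has no further overlaps.
RM19 starts after RM17 ends, so RM17 has no further overlaps.
RM21 starts before RM19 ends → RM19 and RM21 overlap.
RM22 starts after RM19 ends, so RM19 has no further overlaps.
RM22 starts after RM21 ends, so RM21 has no further overlaps.
RM23 starts before RM22 ends → RM22 and RM23 overlap.
RM20 starts after RM22 ends, so RM22 has no further overlaps.
RM20 starts exactly when RM23 ends (back-to-back, no overlap), so RM23 has no further overlaps.
RM24 starts before RM20 ends → RM20 and RM24 overlap.
RM25 starts exactly when RM20 ends (back-to-back, no overlap).
RM25 starts after RM24 ends.

RM19 & RM21, RM20 & RM24, RM22 & RM23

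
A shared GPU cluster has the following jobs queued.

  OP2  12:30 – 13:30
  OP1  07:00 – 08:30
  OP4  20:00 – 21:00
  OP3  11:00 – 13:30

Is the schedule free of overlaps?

No

Two intervals overlap when each starts before the other ends.
Sorted by start: OP1, OP3, OP2, OP4.
OP3 starts after OP1 ends, so nothing later overlaps OP1 either.
OP2 starts before OP3 ends → OP3 and OP2 overlap.
That's a conflict, so the schedule is not conflict-free.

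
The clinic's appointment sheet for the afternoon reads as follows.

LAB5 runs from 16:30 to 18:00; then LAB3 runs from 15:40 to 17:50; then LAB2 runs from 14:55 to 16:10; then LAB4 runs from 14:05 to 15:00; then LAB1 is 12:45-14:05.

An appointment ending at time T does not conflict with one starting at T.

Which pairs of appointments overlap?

LAB2 & LAB3, LAB2 & LAB4, LAB3 & LAB5

Sorted by start: LAB1, LAB4, LAB2, LAB3, LAB5.
LAB4 starts exactly when LAB1 ends (back-to-back, no overlap), so nothing later overlaps LAB1 either.
LAB2 starts before LAB4 ends → LAB4 and LAB2 overlap.
LAB3 starts after LAB4 ends, so nothing later overlaps LAB4 either.
LAB3 starts before LAB2 ends → LAB2 and LAB3 overlap.
LAB5 starts after LAB2 ends.
LAB5 starts before LAB3 ends → LAB3 and LAB5 overlap.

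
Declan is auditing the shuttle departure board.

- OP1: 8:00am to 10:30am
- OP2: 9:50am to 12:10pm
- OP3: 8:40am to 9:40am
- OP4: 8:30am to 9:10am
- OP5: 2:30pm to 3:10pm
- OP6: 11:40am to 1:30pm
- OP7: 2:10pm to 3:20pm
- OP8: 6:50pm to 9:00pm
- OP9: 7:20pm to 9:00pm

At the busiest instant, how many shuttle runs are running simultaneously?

Sweep the timeline, counting +1 at each start and −1 at each end (ends before starts at a tie):
8:00am start OP1 → 1
8:30am start OP4 → 2
8:40am start OP3 → 3
9:10am end OP4 → 2
9:40am end OP3 → 1
9:50am start OP2 → 2
10:30am end OP1 → 1
11:40am start OP6 → 2
12:10pm end OP2 → 1
1:30pm end OP6 → 0
2:10pm start OP7 → 1
2:30pm start OP5 → 2
3:10pm end OP5 → 1
3:20pm end OP7 → 0
6:50pm start OP8 → 1
7:20pm start OP9 → 2
9:00pm end OP8 → 1
9:00pm end OP9 → 0
Peak is 3, at 8:40am (OP1, OP3, OP4).

3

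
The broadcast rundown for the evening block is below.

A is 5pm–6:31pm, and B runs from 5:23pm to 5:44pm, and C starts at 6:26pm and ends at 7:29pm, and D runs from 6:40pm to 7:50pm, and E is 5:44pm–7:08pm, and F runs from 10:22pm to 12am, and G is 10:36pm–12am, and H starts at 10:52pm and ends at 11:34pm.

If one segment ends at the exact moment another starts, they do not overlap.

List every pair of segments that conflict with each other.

Sorted by start: A, B, E, C, D, F, G, H.
B starts before A ends → A and B overlap.
E starts before A ends → A and E overlap.
C starts before A ends → A and C overlap.
D starts after A ends — done with A.
E starts exactly when B ends (back-to-back, no overlap) — done with B.
C starts before E ends → E and C overlap.
D starts before E ends → E and D overlap.
F starts after E ends — done with E.
D starts before C ends → C and D overlap.
F starts after C ends — done with C.
F starts after D ends — done with D.
G starts before F ends → F and G overlap.
H starts before F ends → F and H overlap.
H starts before G ends → G and H overlap.

A & B, A & C, A & E, C & D, C & E, D & E, F & G, F & H, G & H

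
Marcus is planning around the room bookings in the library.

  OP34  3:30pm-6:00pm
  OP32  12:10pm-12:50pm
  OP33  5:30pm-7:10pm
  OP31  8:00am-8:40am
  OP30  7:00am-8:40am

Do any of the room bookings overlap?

Yes

Check each pair: they overlap iff neither finishes before the other starts.
Sorted by start: OP30, OP31, OP32, OP34, OP33.
OP31 starts before OP30 ends → OP30 and OP31 overlap.
That's a conflict, so the schedule is not conflict-free.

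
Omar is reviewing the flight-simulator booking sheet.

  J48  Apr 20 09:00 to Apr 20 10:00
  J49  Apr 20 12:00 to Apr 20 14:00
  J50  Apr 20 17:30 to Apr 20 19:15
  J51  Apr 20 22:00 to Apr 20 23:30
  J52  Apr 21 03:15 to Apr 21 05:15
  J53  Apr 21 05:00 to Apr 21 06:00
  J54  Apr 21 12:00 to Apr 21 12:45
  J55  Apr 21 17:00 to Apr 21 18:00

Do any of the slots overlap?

Sorted by start: J48, J49, J50, J51, J52, J53, J54, J55.
J49 starts after J48 ends, so nothing later overlaps J48 either.
J50 starts after J49 ends, so nothing later overlaps J49 either.
J51 starts after J50 ends, so nothing later overlaps J50 either.
J52 starts after J51 ends, so nothing later overlaps J51 either.
J53 starts before J52 ends → J52 and J53 overlap.
That's a conflict, so the schedule is not conflict-free.

Yes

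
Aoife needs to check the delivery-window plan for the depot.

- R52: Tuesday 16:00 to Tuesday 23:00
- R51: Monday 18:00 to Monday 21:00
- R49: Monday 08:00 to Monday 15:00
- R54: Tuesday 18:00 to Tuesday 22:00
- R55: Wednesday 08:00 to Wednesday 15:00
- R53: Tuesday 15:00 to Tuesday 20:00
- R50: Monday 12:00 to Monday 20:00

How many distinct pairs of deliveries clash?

Sorted by start: R49, R50, R51, R53, R52, R54, R55.
R50 starts before R49 ends → R49 and R50 overlap.
R51 starts after R49 ends — done with R49.
R51 starts before R50 ends → R50 and R51 overlap.
R53 starts after R50 ends — done with R50.
R53 starts after R51 ends — done with R51.
R52 starts before R53 ends → R53 and R52 overlap.
R54 starts before R53 ends → R53 and R54 overlap.
R55 starts after R53 ends.
R54 starts before R52 ends → R52 and R54 overlap.
R55 starts after R52 ends.
R55 starts after R54 ends.
Overlapping pairs: R49 & R50, R50 & R51, R52 & R53, R52 & R54, R53 & R54 — 5 in total.

5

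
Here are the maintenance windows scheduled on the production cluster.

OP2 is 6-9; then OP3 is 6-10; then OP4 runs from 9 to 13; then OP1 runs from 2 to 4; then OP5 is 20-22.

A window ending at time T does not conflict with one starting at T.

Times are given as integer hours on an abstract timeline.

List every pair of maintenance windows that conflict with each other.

Sorted by start: OP1, OP2, OP3, OP4, OP5.
OP2 starts after OP1 ends; OP1 is clear from here.
OP3 starts before OP2 ends → OP2 and OP3 overlap.
OP4 starts exactly when OP2 ends (back-to-back, no overlap); OP2 is clear from here.
OP4 starts before OP3 ends → OP3 and OP4 overlap.
OP5 starts after OP3 ends.
OP5 starts after OP4 ends.

OP2 & OP3, OP3 & OP4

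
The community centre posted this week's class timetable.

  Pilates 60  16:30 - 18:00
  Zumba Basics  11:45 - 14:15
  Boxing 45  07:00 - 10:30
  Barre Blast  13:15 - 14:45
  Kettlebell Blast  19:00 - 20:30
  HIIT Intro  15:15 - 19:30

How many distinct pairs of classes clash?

Two intervals overlap when each starts before the other ends.
Sorted by start: Boxing 45, Zumba Basics, Barre Blast, HIIT Intro, Pilates 60, Kettlebell Blast.
Zumba Basics starts after Boxing 45 ends, so nothing later overlaps Boxing 45 either.
Barre Blast starts before Zumba Basics ends → Zumba Basics and Barre Blast overlap.
HIIT Intro starts after Zumba Basics ends, so nothing later overlaps Zumba Basics either.
HIIT Intro starts after Barre Blast ends, so nothing later overlaps Barre Blast either.
Pilates 60 starts before HIIT Intro ends → HIIT Intro and Pilates 60 overlap.
Kettlebell Blast starts before HIIT Intro ends → HIIT Intro and Kettlebell Blast overlap.
Kettlebell Blast starts after Pilates 60 ends.
Overlapping pairs: Barre Blast & Zumba Basics, HIIT Intro & Kettlebell Blast, HIIT Intro & Pilates 60 — 3 in total.

3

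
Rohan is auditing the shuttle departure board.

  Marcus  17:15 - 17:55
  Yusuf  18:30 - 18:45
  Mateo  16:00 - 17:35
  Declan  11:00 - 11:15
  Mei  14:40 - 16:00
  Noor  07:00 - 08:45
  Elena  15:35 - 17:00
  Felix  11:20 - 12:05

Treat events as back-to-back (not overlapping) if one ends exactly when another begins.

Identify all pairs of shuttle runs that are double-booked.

Elena & Mateo, Elena & Mei, Marcus & Mateo

Sorted by start: Noor, Declan, Felix, Mei, Elena, Mateo, Marcus, Yusuf.
Declan starts after Noor ends — done with Noor.
Felix starts after Declan ends — done with Declan.
Mei starts after Felix ends — done with Felix.
Elena starts before Mei ends → Mei and Elena overlap.
Mateo starts exactly when Mei ends (back-to-back, no overlap) — done with Mei.
Mateo starts before Elena ends → Elena and Mateo overlap.
Marcus starts after Elena ends — done with Elena.
Marcus starts before Mateo ends → Mateo and Marcus overlap.
Yusuf starts after Mateo ends.
Yusuf starts after Marcus ends.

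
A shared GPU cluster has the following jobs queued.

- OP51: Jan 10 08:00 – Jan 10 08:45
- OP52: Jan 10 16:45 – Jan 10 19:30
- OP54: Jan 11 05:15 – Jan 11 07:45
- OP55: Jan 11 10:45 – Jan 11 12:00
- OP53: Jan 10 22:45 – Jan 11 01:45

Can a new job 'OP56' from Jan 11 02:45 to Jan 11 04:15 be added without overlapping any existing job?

Yes — the slot is free

OP51: ends Jan 10 08:45 at or before OP56 starts Jan 11 02:45 → clear.
OP52: ends Jan 10 19:30 at or before OP56 starts Jan 11 02:45 → clear.
OP53: ends Jan 11 01:45 at or before OP56 starts Jan 11 02:45 → clear.
OP54: starts Jan 11 05:15 at or after OP56 ends Jan 11 04:15 → clear.
OP55: starts Jan 11 10:45 at or after OP56 ends Jan 11 04:15 → clear.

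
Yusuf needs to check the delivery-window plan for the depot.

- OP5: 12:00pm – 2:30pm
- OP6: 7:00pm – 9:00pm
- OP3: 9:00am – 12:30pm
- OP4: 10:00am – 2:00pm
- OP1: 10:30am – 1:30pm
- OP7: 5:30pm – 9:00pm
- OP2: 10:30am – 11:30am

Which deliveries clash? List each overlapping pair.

OP1 & OP2, OP1 & OP3, OP1 & OP4, OP1 & OP5, OP2 & OP3, OP2 & OP4, OP3 & OP4, OP3 & OP5, OP4 & OP5, OP6 & OP7

Check each pair: they overlap iff neither finishes before the other starts.
Sorted by start: OP3, OP4, OP1, OP2, OP5, OP7, OP6.
OP4 starts before OP3 ends → OP3 and OP4 overlap.
OP1 starts before OP3 ends → OP3 and OP1 overlap.
OP2 starts before OP3 ends → OP3 and OP2 overlap.
OP5 starts before OP3 ends → OP3 and OP5 overlap.
OP7 starts after OP3 ends; OP3 is clear from here.
OP1 starts before OP4 ends → OP4 and OP1 overlap.
OP2 starts before OP4 ends → OP4 and OP2 overlap.
OP5 starts before OP4 ends → OP4 and OP5 overlap.
OP7 starts after OP4 ends; OP4 is clear from here.
OP2 starts before OP1 ends → OP1 and OP2 overlap.
OP5 starts before OP1 ends → OP1 and OP5 overlap.
OP7 starts after OP1 ends; OP1 is clear from here.
OP5 starts after OP2 ends; OP2 is clear from here.
OP7 starts after OP5 ends; OP5 is clear from here.
OP6 starts before OP7 ends → OP7 and OP6 overlap.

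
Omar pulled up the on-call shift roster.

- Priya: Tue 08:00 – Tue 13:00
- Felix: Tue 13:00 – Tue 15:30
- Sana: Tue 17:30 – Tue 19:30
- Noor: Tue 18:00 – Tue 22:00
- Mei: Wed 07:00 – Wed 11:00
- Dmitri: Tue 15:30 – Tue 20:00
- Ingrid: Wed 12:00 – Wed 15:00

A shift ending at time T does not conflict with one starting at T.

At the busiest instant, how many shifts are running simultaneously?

3

Walk through starts and ends in time order (an end at T is processed before a start at T):
Tue 08:00 start Priya → 1
Tue 13:00 end Priya → 0
Tue 13:00 start Felix → 1
Tue 15:30 end Felix → 0
Tue 15:30 start Dmitri → 1
Tue 17:30 start Sana → 2
Tue 18:00 start Noor → 3
Tue 19:30 end Sana → 2
Tue 20:00 end Dmitri → 1
Tue 22:00 end Noor → 0
Wed 07:00 start Mei → 1
Wed 11:00 end Mei → 0
Wed 12:00 start Ingrid → 1
Wed 15:00 end Ingrid → 0
Peak is 3, at Tue 18:00 (Dmitri, Noor, Sana).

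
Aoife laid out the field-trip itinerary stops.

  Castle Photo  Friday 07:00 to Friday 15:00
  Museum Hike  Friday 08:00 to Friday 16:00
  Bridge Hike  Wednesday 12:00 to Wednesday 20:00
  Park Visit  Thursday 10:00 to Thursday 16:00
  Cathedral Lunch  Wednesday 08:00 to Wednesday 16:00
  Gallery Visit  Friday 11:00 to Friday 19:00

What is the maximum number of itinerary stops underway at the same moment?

Sweep the timeline, counting +1 at each start and −1 at each end (ends before starts at a tie):
Wednesday 08:00 start Cathedral Lunch → 1
Wednesday 12:00 start Bridge Hike → 2
Wednesday 16:00 end Cathedral Lunch → 1
Wednesday 20:00 end Bridge Hike → 0
Thursday 10:00 start Park Visit → 1
Thursday 16:00 end Park Visit → 0
Friday 07:00 start Castle Photo → 1
Friday 08:00 start Museum Hike → 2
Friday 11:00 start Gallery Visit → 3
Friday 15:00 end Castle Photo → 2
Friday 16:00 end Museum Hike → 1
Friday 19:00 end Gallery Visit → 0
Peak is 3, at Friday 11:00 (Castle Photo, Gallery Visit, Museum Hike).

3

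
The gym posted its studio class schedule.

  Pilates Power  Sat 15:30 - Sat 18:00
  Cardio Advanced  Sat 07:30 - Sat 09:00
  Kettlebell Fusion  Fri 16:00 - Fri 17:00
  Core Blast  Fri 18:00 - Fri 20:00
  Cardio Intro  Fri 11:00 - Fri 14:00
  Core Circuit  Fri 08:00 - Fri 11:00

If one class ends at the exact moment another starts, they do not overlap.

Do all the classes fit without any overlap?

Sorted by start: Core Circuit, Cardio Intro, Kettlebell Fusion, Core Blast, Cardio Advanced, Pilates Power.
Cardio Intro starts exactly when Core Circuit ends (back-to-back, no overlap), so nothing later overlaps Core Circuit either.
Kettlebell Fusion starts after Cardio Intro ends, so nothing later overlaps Cardio Intro either.
Core Blast starts after Kettlebell Fusion ends, so nothing later overlaps Kettlebell Fusion either.
Cardio Advanced starts after Core Blast ends, so nothing later overlaps Core Blast either.
Pilates Power starts after Cardio Advanced ends.
Every pair is clear; the schedule has no overlaps.

Yes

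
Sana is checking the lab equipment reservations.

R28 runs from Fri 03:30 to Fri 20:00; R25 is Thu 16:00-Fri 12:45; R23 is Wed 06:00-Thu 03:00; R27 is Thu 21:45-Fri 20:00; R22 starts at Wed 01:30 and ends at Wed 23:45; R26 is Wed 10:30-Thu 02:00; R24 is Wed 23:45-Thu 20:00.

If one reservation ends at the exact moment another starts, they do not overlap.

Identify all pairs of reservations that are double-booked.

R22 & R23, R22 & R26, R23 & R24, R23 & R26, R24 & R25, R24 & R26, R25 & R27, R25 & R28, R27 & R28

Sorted by start: R22, R23, R26, R24, R25, R27, R28.
R23 starts before R22 ends → R22 and R23 overlap.
R26 starts before R22 ends → R22 and R26 overlap.
R24 starts exactly when R22 ends (back-to-back, no overlap), so nothing later overlaps R22 either.
R26 starts before R23 ends → R23 and R26 overlap.
R24 starts before R23 ends → R23 and R24 overlap.
R25 starts after R23 ends, so nothing later overlaps R23 either.
R24 starts before R26 ends → R26 and R24 overlap.
R25 starts after R26 ends, so nothing later overlaps R26 either.
R25 starts before R24 ends → R24 and R25 overlap.
R27 starts after R24 ends, so nothing later overlaps R24 either.
R27 starts before R25 ends → R25 and R27 overlap.
R28 starts before R25 ends → R25 and R28 overlap.
R28 starts before R27 ends → R27 and R28 overlap.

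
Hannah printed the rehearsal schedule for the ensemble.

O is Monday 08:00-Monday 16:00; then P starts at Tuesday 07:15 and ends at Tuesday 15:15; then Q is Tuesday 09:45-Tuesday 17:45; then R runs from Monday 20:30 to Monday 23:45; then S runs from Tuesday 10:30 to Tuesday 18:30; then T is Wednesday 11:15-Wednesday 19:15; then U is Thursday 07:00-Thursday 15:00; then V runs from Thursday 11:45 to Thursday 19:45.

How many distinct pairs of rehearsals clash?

Two intervals overlap when each starts before the other ends.
Sorted by start: O, R, P, Q, S, T, U, V.
R starts after O ends; O is clear from here.
P starts after R ends; R is clear from here.
Q starts before P ends → P and Q overlap.
S starts before P ends → P and S overlap.
T starts after P ends; P is clear from here.
S starts before Q ends → Q and S overlap.
T starts after Q ends; Q is clear from here.
T starts after S ends; S is clear from here.
U starts after T ends; T is clear from here.
V starts before U ends → U and V overlap.
Overlapping pairs: P & Q, P & S, Q & S, U & V — 4 in total.

4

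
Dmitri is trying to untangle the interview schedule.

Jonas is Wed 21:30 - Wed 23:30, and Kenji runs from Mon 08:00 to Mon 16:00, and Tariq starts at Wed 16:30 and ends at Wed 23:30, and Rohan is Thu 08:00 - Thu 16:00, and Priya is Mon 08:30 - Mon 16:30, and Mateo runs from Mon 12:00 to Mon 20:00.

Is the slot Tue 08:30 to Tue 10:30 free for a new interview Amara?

Kenji: ends Mon 16:00 at or before Amara starts Tue 08:30 → clear.
Priya: ends Mon 16:30 at or before Amara starts Tue 08:30 → clear.
Mateo: ends Mon 20:00 at or before Amara starts Tue 08:30 → clear.
Tariq: starts Wed 16:30 at or after Amara ends Tue 10:30 → clear.
Jonas: starts Wed 21:30 at or after Amara ends Tue 10:30 → clear.
Rohan: starts Thu 08:00 at or after Amara ends Tue 10:30 → clear.

Yes — the slot is free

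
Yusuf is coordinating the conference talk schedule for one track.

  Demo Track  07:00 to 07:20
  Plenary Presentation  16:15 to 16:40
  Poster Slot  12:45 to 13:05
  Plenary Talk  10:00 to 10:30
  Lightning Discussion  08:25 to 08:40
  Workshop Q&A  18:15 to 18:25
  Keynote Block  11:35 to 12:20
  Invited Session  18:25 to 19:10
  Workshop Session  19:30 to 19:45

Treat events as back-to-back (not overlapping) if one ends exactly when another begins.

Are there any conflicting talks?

No

Sorted by start: Demo Track, Lightning Discussion, Plenary Talk, Keynote Block, Poster Slot, Plenary Presentation, Workshop Q&A, Invited Session, Workshop Session.
Lightning Discussion starts after Demo Track ends — done with Demo Track.
Plenary Talk starts after Lightning Discussion ends — done with Lightning Discussion.
Keynote Block starts after Plenary Talk ends — done with Plenary Talk.
Poster Slot starts after Keynote Block ends — done with Keynote Block.
Plenary Presentation starts after Poster Slot ends — done with Poster Slot.
Workshop Q&A starts after Plenary Presentation ends — done with Plenary Presentation.
Invited Session starts exactly when Workshop Q&A ends (back-to-back, no overlap) — done with Workshop Q&A.
Workshop Session starts after Invited Session ends.
Every pair is clear; the schedule has no overlaps.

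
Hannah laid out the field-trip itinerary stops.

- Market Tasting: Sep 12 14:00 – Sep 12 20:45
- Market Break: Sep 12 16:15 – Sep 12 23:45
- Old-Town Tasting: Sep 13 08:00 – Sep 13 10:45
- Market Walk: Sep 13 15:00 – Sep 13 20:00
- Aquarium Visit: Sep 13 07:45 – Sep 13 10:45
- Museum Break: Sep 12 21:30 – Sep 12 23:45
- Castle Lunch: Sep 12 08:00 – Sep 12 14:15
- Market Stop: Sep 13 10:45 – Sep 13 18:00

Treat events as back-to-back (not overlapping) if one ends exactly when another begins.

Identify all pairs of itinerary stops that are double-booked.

Aquarium Visit & Old-Town Tasting, Castle Lunch & Market Tasting, Market Break & Market Tasting, Market Break & Museum Break, Market Stop & Market Walk

Sorted by start: Castle Lunch, Market Tasting, Market Break, Museum Break, Aquarium Visit, Old-Town Tasting, Market Stop, Market Walk.
Market Tasting starts before Castle Lunch ends → Castle Lunch and Market Tasting overlap.
Market Break starts after Castle Lunch ends, so nothing later overlaps Castle Lunch either.
Market Break starts before Market Tasting ends → Market Tasting and Market Break overlap.
Museum Break starts after Market Tasting ends, so nothing later overlaps Market Tasting either.
Museum Break starts before Market Break ends → Market Break and Museum Break overlap.
Aquarium Visit starts after Market Break ends, so nothing later overlaps Market Break either.
Aquarium Visit starts after Museum Break ends, so nothing later overlaps Museum Break either.
Old-Town Tasting starts before Aquarium Visit ends → Aquarium Visit and Old-Town Tasting overlap.
Market Stop starts exactly when Aquarium Visit ends (back-to-back, no overlap), so nothing later overlaps Aquarium Visit either.
Market Stop starts exactly when Old-Town Tasting ends (back-to-back, no overlap), so nothing later overlaps Old-Town Tasting either.
Market Walk starts before Market Stop ends → Market Stop and Market Walk overlap.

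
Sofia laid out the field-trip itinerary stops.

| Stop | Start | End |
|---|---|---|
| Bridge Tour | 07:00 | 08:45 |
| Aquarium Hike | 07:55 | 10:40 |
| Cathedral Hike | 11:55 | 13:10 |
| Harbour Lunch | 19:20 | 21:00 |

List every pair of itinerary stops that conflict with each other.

Aquarium Hike & Bridge Tour

Two intervals overlap when each starts before the other ends.
Sorted by start: Bridge Tour, Aquarium Hike, Cathedral Hike, Harbour Lunch.
Aquarium Hike starts before Bridge Tour ends → Bridge Tour and Aquarium Hike overlap.
Cathedral Hike starts after Bridge Tour ends, so nothing later overlaps Bridge Tour either.
Cathedral Hike starts after Aquarium Hike ends, so nothing later overlaps Aquarium Hike either.
Harbour Lunch starts after Cathedral Hike ends.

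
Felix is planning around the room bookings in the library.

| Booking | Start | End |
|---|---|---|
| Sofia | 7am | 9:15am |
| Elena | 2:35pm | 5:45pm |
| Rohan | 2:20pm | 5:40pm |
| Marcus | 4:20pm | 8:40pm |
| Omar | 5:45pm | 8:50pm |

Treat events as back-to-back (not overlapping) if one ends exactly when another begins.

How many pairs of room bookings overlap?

Sorted by start: Sofia, Rohan, Elena, Marcus, Omar.
Rohan starts after Sofia ends, so nothing later overlaps Sofia either.
Elena starts before Rohan ends → Rohan and Elena overlap.
Marcus starts before Rohan ends → Rohan and Marcus overlap.
Omar starts after Rohan ends.
Marcus starts before Elena ends → Elena and Marcus overlap.
Omar starts exactly when Elena ends (back-to-back, no overlap).
Omar starts before Marcus ends → Marcus and Omar overlap.
Overlapping pairs: Elena & Marcus, Elena & Rohan, Marcus & Omar, Marcus & Rohan — 4 in total.

4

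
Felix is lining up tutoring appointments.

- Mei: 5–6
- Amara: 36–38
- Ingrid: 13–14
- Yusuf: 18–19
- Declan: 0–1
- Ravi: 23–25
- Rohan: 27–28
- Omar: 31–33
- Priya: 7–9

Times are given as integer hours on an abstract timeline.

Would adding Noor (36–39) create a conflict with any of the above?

Yes — it overlaps Amara

Declan: ends 1 at or before Noor starts 36 → clear.
Mei: ends 6 at or before Noor starts 36 → clear.
Priya: ends 9 at or before Noor starts 36 → clear.
Ingrid: ends 14 at or before Noor starts 36 → clear.
Yusuf: ends 19 at or before Noor starts 36 → clear.
Ravi: ends 25 at or before Noor starts 36 → clear.
Rohan: ends 28 at or before Noor starts 36 → clear.
Omar: ends 33 at or before Noor starts 36 → clear.
Amara: starts 36 before Noor ends 39, and ends 38 after Noor starts 36 → overlap.
Noor overlaps Amara.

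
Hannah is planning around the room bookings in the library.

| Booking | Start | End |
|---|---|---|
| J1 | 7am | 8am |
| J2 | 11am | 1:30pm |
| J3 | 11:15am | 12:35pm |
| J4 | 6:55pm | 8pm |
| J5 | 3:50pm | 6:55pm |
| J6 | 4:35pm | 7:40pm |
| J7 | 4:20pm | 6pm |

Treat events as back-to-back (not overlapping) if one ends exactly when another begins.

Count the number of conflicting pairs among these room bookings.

Sorted by start: J1, J2, J3, J5, J7, J6, J4.
J2 starts after J1 ends — done with J1.
J3 starts before J2 ends → J2 and J3 overlap.
J5 starts after J2 ends — done with J2.
J5 starts after J3 ends — done with J3.
J7 starts before J5 ends → J5 and J7 overlap.
J6 starts before J5 ends → J5 and J6 overlap.
J4 starts exactly when J5 ends (back-to-back, no overlap).
J6 starts before J7 ends → J7 and J6 overlap.
J4 starts after J7 ends.
J4 starts before J6 ends → J6 and J4 overlap.
Overlapping pairs: J2 & J3, J4 & J6, J5 & J6, J5 & J7, J6 & J7 — 5 in total.

5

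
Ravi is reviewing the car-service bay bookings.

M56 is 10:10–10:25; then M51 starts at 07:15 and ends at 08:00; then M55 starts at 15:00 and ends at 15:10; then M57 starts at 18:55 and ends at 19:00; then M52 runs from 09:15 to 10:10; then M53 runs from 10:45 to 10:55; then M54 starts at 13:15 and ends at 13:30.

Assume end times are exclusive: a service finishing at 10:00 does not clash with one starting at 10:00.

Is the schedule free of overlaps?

Yes

Sorted by start: M51, M52, M56, M53, M54, M55, M57.
M52 starts after M51 ends; M51 is clear from here.
M56 starts exactly when M52 ends (back-to-back, no overlap); M52 is clear from here.
M53 starts after M56 ends; M56 is clear from here.
M54 starts after M53 ends; M53 is clear from here.
M55 starts after M54 ends; M54 is clear from here.
M57 starts after M55 ends.
Every pair is clear; the schedule has no overlaps.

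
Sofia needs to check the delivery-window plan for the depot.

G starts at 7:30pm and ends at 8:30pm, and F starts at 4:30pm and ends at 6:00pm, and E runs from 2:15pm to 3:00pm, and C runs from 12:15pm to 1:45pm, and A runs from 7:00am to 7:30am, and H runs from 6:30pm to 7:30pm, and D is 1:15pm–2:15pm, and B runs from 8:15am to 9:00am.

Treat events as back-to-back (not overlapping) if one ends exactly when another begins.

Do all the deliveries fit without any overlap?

No

Sorted by start: A, B, C, D, E, F, H, G.
B starts after A ends, so nothing later overlaps A either.
C starts after B ends, so nothing later overlaps B either.
D starts before C ends → C and D overlap.
That's a conflict, so the schedule is not conflict-free.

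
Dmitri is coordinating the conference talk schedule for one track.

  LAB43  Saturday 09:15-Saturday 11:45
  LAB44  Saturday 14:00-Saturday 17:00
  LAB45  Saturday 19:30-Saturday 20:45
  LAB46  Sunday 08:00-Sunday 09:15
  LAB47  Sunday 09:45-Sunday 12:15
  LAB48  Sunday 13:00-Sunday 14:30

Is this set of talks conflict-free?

Yes

Sorted by start: LAB43, LAB44, LAB45, LAB46, LAB47, LAB48.
LAB44 starts after LAB43 ends, so nothing later overlaps LAB43 either.
LAB45 starts after LAB44 ends, so nothing later overlaps LAB44 either.
LAB46 starts after LAB45 ends, so nothing later overlaps LAB45 either.
LAB47 starts after LAB46 ends, so nothing later overlaps LAB46 either.
LAB48 starts after LAB47 ends.
Every pair is clear; the schedule has no overlaps.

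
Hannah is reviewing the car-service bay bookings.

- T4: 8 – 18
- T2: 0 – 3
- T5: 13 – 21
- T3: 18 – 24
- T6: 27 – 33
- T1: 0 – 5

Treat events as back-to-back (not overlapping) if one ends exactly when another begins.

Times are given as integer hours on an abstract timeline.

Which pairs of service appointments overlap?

Sorted by start: T1, T2, T4, T5, T3, T6.
T2 starts before T1 ends → T1 and T2 overlap.
T4 starts after T1 ends, so nothing later overlaps T1 either.
T4 starts after T2 ends, so nothing later overlaps T2 either.
T5 starts before T4 ends → T4 and T5 overlap.
T3 starts exactly when T4 ends (back-to-back, no overlap), so nothing later overlaps T4 either.
T3 starts before T5 ends → T5 and T3 overlap.
T6 starts after T5 ends.
T6 starts after T3 ends.

T1 & T2, T3 & T5, T4 & T5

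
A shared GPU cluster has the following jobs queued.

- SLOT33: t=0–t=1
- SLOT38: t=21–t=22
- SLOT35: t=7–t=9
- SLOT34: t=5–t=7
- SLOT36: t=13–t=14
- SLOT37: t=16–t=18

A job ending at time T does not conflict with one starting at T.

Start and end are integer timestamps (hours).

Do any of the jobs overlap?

Sorted by start: SLOT33, SLOT34, SLOT35, SLOT36, SLOT37, SLOT38.
SLOT34 starts after SLOT33 ends, so nothing later overlaps SLOT33 either.
SLOT35 starts exactly when SLOT34 ends (back-to-back, no overlap), so nothing later overlaps SLOT34 either.
SLOT36 starts after SLOT35 ends, so nothing later overlaps SLOT35 either.
SLOT37 starts after SLOT36 ends, so nothing later overlaps SLOT36 either.
SLOT38 starts after SLOT37 ends.
Every pair is clear; the schedule has no overlaps.

No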